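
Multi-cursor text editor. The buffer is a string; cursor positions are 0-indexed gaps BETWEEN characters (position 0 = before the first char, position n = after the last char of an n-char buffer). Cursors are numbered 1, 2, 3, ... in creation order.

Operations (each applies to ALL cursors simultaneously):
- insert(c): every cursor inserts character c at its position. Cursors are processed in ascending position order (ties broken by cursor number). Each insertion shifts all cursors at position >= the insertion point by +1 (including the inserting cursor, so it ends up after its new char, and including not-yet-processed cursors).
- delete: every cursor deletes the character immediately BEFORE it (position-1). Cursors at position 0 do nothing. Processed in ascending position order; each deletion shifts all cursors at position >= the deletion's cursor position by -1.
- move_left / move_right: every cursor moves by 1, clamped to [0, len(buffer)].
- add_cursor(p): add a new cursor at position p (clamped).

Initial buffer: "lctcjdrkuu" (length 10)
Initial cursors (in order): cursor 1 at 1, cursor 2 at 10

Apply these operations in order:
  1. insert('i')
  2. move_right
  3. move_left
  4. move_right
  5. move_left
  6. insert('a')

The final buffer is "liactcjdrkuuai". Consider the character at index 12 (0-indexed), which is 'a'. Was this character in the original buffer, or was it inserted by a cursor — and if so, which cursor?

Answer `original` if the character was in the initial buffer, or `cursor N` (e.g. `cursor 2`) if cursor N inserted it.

Answer: cursor 2

Derivation:
After op 1 (insert('i')): buffer="lictcjdrkuui" (len 12), cursors c1@2 c2@12, authorship .1.........2
After op 2 (move_right): buffer="lictcjdrkuui" (len 12), cursors c1@3 c2@12, authorship .1.........2
After op 3 (move_left): buffer="lictcjdrkuui" (len 12), cursors c1@2 c2@11, authorship .1.........2
After op 4 (move_right): buffer="lictcjdrkuui" (len 12), cursors c1@3 c2@12, authorship .1.........2
After op 5 (move_left): buffer="lictcjdrkuui" (len 12), cursors c1@2 c2@11, authorship .1.........2
After op 6 (insert('a')): buffer="liactcjdrkuuai" (len 14), cursors c1@3 c2@13, authorship .11.........22
Authorship (.=original, N=cursor N): . 1 1 . . . . . . . . . 2 2
Index 12: author = 2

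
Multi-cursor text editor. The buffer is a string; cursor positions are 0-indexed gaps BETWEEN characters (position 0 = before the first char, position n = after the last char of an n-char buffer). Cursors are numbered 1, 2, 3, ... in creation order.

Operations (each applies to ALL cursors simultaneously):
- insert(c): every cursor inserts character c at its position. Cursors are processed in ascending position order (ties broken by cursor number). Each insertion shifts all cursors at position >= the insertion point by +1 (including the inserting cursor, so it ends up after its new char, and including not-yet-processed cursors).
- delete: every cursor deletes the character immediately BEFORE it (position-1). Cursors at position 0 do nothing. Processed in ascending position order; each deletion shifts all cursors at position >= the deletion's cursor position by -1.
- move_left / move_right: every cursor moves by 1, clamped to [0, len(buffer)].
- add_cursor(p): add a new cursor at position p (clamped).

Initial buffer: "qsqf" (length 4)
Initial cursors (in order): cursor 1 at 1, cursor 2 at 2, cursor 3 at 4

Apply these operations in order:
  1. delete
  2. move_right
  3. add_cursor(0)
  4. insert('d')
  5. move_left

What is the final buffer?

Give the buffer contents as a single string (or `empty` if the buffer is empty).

Answer: dqddd

Derivation:
After op 1 (delete): buffer="q" (len 1), cursors c1@0 c2@0 c3@1, authorship .
After op 2 (move_right): buffer="q" (len 1), cursors c1@1 c2@1 c3@1, authorship .
After op 3 (add_cursor(0)): buffer="q" (len 1), cursors c4@0 c1@1 c2@1 c3@1, authorship .
After op 4 (insert('d')): buffer="dqddd" (len 5), cursors c4@1 c1@5 c2@5 c3@5, authorship 4.123
After op 5 (move_left): buffer="dqddd" (len 5), cursors c4@0 c1@4 c2@4 c3@4, authorship 4.123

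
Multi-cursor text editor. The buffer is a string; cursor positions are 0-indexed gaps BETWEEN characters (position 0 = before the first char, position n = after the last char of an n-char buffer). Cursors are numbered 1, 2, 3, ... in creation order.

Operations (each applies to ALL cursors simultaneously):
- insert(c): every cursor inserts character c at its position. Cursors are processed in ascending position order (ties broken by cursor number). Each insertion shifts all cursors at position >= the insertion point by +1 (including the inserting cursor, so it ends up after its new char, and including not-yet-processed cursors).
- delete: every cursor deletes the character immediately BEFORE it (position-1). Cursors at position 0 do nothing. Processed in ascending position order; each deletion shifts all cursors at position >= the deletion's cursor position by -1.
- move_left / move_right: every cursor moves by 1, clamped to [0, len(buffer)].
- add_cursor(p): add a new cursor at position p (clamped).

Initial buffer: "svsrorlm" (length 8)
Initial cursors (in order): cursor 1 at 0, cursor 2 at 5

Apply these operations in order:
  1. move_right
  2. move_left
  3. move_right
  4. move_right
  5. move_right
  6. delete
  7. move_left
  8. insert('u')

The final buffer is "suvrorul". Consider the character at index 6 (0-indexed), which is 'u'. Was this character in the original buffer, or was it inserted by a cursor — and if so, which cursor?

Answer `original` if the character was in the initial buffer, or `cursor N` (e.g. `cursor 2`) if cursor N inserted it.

After op 1 (move_right): buffer="svsrorlm" (len 8), cursors c1@1 c2@6, authorship ........
After op 2 (move_left): buffer="svsrorlm" (len 8), cursors c1@0 c2@5, authorship ........
After op 3 (move_right): buffer="svsrorlm" (len 8), cursors c1@1 c2@6, authorship ........
After op 4 (move_right): buffer="svsrorlm" (len 8), cursors c1@2 c2@7, authorship ........
After op 5 (move_right): buffer="svsrorlm" (len 8), cursors c1@3 c2@8, authorship ........
After op 6 (delete): buffer="svrorl" (len 6), cursors c1@2 c2@6, authorship ......
After op 7 (move_left): buffer="svrorl" (len 6), cursors c1@1 c2@5, authorship ......
After op 8 (insert('u')): buffer="suvrorul" (len 8), cursors c1@2 c2@7, authorship .1....2.
Authorship (.=original, N=cursor N): . 1 . . . . 2 .
Index 6: author = 2

Answer: cursor 2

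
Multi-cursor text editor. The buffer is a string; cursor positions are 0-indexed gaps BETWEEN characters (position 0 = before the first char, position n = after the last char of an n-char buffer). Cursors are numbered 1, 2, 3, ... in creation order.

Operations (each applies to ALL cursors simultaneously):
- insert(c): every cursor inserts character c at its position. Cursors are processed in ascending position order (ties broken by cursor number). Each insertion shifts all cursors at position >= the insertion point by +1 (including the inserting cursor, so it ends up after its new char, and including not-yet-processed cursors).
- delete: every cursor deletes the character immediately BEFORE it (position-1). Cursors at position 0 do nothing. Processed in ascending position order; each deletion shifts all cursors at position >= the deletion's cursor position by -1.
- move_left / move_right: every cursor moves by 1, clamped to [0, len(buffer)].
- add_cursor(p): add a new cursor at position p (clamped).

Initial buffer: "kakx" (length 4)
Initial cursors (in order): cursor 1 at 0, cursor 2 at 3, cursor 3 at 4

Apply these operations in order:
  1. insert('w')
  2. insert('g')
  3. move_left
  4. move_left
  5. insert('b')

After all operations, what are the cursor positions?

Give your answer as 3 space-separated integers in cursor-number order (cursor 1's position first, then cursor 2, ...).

Answer: 1 7 11

Derivation:
After op 1 (insert('w')): buffer="wkakwxw" (len 7), cursors c1@1 c2@5 c3@7, authorship 1...2.3
After op 2 (insert('g')): buffer="wgkakwgxwg" (len 10), cursors c1@2 c2@7 c3@10, authorship 11...22.33
After op 3 (move_left): buffer="wgkakwgxwg" (len 10), cursors c1@1 c2@6 c3@9, authorship 11...22.33
After op 4 (move_left): buffer="wgkakwgxwg" (len 10), cursors c1@0 c2@5 c3@8, authorship 11...22.33
After op 5 (insert('b')): buffer="bwgkakbwgxbwg" (len 13), cursors c1@1 c2@7 c3@11, authorship 111...222.333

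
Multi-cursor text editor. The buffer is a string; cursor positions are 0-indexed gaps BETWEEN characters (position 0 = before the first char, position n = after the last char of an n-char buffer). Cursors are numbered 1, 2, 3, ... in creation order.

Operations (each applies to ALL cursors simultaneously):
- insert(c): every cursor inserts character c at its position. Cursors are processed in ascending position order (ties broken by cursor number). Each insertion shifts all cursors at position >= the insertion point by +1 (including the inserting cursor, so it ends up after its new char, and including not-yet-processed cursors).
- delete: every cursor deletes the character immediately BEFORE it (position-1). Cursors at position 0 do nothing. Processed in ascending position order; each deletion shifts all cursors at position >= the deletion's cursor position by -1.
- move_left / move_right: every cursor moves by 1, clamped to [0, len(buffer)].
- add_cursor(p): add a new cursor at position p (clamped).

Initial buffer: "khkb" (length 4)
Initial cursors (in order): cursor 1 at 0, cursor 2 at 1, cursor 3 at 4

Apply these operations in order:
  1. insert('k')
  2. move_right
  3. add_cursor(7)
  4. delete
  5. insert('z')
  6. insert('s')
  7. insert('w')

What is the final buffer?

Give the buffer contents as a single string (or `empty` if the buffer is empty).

Answer: kzswkzswkzzssww

Derivation:
After op 1 (insert('k')): buffer="kkkhkbk" (len 7), cursors c1@1 c2@3 c3@7, authorship 1.2...3
After op 2 (move_right): buffer="kkkhkbk" (len 7), cursors c1@2 c2@4 c3@7, authorship 1.2...3
After op 3 (add_cursor(7)): buffer="kkkhkbk" (len 7), cursors c1@2 c2@4 c3@7 c4@7, authorship 1.2...3
After op 4 (delete): buffer="kkk" (len 3), cursors c1@1 c2@2 c3@3 c4@3, authorship 12.
After op 5 (insert('z')): buffer="kzkzkzz" (len 7), cursors c1@2 c2@4 c3@7 c4@7, authorship 1122.34
After op 6 (insert('s')): buffer="kzskzskzzss" (len 11), cursors c1@3 c2@6 c3@11 c4@11, authorship 111222.3434
After op 7 (insert('w')): buffer="kzswkzswkzzssww" (len 15), cursors c1@4 c2@8 c3@15 c4@15, authorship 11112222.343434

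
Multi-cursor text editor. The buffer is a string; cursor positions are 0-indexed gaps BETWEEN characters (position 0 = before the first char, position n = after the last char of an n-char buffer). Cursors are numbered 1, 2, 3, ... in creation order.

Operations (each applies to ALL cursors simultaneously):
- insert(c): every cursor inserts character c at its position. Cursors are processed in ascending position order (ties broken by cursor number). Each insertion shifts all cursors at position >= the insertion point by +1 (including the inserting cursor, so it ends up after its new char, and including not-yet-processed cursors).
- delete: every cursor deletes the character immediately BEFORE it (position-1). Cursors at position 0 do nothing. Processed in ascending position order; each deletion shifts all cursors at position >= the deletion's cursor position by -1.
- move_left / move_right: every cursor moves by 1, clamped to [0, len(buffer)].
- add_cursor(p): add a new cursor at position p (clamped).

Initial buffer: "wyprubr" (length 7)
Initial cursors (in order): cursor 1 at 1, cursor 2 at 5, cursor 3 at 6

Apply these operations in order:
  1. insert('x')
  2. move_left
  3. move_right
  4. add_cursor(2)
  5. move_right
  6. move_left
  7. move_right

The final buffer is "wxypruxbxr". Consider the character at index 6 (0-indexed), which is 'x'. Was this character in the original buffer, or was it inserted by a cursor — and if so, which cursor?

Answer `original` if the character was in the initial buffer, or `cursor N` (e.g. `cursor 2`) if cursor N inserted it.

Answer: cursor 2

Derivation:
After op 1 (insert('x')): buffer="wxypruxbxr" (len 10), cursors c1@2 c2@7 c3@9, authorship .1....2.3.
After op 2 (move_left): buffer="wxypruxbxr" (len 10), cursors c1@1 c2@6 c3@8, authorship .1....2.3.
After op 3 (move_right): buffer="wxypruxbxr" (len 10), cursors c1@2 c2@7 c3@9, authorship .1....2.3.
After op 4 (add_cursor(2)): buffer="wxypruxbxr" (len 10), cursors c1@2 c4@2 c2@7 c3@9, authorship .1....2.3.
After op 5 (move_right): buffer="wxypruxbxr" (len 10), cursors c1@3 c4@3 c2@8 c3@10, authorship .1....2.3.
After op 6 (move_left): buffer="wxypruxbxr" (len 10), cursors c1@2 c4@2 c2@7 c3@9, authorship .1....2.3.
After op 7 (move_right): buffer="wxypruxbxr" (len 10), cursors c1@3 c4@3 c2@8 c3@10, authorship .1....2.3.
Authorship (.=original, N=cursor N): . 1 . . . . 2 . 3 .
Index 6: author = 2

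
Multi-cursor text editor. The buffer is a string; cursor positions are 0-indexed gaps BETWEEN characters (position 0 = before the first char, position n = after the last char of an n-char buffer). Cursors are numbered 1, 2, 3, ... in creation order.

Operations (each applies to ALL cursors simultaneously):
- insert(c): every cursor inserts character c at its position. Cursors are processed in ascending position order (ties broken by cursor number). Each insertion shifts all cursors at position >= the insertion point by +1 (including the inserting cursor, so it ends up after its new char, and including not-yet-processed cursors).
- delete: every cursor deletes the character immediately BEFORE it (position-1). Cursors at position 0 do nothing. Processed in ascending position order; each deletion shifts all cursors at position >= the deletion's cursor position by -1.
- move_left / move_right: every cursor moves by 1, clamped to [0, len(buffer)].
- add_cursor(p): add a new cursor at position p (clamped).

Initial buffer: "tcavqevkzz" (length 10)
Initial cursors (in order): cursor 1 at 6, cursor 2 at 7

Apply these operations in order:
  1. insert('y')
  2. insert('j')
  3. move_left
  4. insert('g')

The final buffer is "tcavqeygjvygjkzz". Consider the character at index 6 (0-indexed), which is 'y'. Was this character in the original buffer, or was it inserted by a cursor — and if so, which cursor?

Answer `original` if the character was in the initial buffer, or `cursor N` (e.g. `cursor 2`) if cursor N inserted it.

Answer: cursor 1

Derivation:
After op 1 (insert('y')): buffer="tcavqeyvykzz" (len 12), cursors c1@7 c2@9, authorship ......1.2...
After op 2 (insert('j')): buffer="tcavqeyjvyjkzz" (len 14), cursors c1@8 c2@11, authorship ......11.22...
After op 3 (move_left): buffer="tcavqeyjvyjkzz" (len 14), cursors c1@7 c2@10, authorship ......11.22...
After op 4 (insert('g')): buffer="tcavqeygjvygjkzz" (len 16), cursors c1@8 c2@12, authorship ......111.222...
Authorship (.=original, N=cursor N): . . . . . . 1 1 1 . 2 2 2 . . .
Index 6: author = 1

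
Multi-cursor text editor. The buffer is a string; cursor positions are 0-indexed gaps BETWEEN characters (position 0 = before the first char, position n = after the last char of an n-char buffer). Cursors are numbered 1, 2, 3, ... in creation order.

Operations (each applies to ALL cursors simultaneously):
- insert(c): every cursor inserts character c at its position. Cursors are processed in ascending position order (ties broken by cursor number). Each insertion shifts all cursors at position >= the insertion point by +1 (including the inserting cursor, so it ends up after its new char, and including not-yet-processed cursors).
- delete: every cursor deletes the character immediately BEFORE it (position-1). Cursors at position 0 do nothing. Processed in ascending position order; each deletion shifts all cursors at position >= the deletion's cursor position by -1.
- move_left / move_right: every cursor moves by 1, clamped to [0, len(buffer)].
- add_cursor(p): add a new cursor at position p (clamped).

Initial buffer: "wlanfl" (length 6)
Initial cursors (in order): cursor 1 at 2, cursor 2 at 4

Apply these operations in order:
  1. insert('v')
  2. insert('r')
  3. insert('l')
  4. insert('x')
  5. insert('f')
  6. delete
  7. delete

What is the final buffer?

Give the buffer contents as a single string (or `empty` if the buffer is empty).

Answer: wlvrlanvrlfl

Derivation:
After op 1 (insert('v')): buffer="wlvanvfl" (len 8), cursors c1@3 c2@6, authorship ..1..2..
After op 2 (insert('r')): buffer="wlvranvrfl" (len 10), cursors c1@4 c2@8, authorship ..11..22..
After op 3 (insert('l')): buffer="wlvrlanvrlfl" (len 12), cursors c1@5 c2@10, authorship ..111..222..
After op 4 (insert('x')): buffer="wlvrlxanvrlxfl" (len 14), cursors c1@6 c2@12, authorship ..1111..2222..
After op 5 (insert('f')): buffer="wlvrlxfanvrlxffl" (len 16), cursors c1@7 c2@14, authorship ..11111..22222..
After op 6 (delete): buffer="wlvrlxanvrlxfl" (len 14), cursors c1@6 c2@12, authorship ..1111..2222..
After op 7 (delete): buffer="wlvrlanvrlfl" (len 12), cursors c1@5 c2@10, authorship ..111..222..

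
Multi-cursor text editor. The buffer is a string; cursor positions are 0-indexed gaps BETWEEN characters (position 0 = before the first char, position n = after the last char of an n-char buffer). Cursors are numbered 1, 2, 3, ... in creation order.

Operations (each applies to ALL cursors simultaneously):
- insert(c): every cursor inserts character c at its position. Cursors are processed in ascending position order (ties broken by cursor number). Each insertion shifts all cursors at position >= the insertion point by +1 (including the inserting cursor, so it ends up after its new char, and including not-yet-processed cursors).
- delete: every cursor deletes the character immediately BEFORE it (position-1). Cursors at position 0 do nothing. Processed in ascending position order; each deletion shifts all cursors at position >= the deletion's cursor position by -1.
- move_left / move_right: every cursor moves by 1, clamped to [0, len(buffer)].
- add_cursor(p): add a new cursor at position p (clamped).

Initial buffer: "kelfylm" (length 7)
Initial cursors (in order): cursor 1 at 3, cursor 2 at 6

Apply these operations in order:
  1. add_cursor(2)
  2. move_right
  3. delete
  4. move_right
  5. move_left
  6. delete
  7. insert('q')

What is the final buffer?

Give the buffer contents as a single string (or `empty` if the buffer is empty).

After op 1 (add_cursor(2)): buffer="kelfylm" (len 7), cursors c3@2 c1@3 c2@6, authorship .......
After op 2 (move_right): buffer="kelfylm" (len 7), cursors c3@3 c1@4 c2@7, authorship .......
After op 3 (delete): buffer="keyl" (len 4), cursors c1@2 c3@2 c2@4, authorship ....
After op 4 (move_right): buffer="keyl" (len 4), cursors c1@3 c3@3 c2@4, authorship ....
After op 5 (move_left): buffer="keyl" (len 4), cursors c1@2 c3@2 c2@3, authorship ....
After op 6 (delete): buffer="l" (len 1), cursors c1@0 c2@0 c3@0, authorship .
After op 7 (insert('q')): buffer="qqql" (len 4), cursors c1@3 c2@3 c3@3, authorship 123.

Answer: qqql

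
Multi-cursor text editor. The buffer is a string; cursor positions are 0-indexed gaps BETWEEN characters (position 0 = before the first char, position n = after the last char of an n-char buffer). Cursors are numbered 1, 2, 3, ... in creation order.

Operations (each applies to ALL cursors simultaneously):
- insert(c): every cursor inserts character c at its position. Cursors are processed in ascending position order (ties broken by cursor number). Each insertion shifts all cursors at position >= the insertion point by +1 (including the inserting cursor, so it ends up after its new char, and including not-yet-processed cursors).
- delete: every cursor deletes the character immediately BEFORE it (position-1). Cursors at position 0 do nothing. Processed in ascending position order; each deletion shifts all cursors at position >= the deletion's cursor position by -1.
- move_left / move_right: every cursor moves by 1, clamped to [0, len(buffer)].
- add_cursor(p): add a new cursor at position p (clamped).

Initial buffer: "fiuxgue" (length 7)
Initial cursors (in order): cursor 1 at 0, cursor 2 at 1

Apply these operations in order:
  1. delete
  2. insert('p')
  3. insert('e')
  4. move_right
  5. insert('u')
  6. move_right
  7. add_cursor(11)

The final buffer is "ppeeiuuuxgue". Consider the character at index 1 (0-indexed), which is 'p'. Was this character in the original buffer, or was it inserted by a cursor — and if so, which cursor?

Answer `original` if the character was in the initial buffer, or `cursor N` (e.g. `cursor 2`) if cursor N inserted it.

After op 1 (delete): buffer="iuxgue" (len 6), cursors c1@0 c2@0, authorship ......
After op 2 (insert('p')): buffer="ppiuxgue" (len 8), cursors c1@2 c2@2, authorship 12......
After op 3 (insert('e')): buffer="ppeeiuxgue" (len 10), cursors c1@4 c2@4, authorship 1212......
After op 4 (move_right): buffer="ppeeiuxgue" (len 10), cursors c1@5 c2@5, authorship 1212......
After op 5 (insert('u')): buffer="ppeeiuuuxgue" (len 12), cursors c1@7 c2@7, authorship 1212.12.....
After op 6 (move_right): buffer="ppeeiuuuxgue" (len 12), cursors c1@8 c2@8, authorship 1212.12.....
After op 7 (add_cursor(11)): buffer="ppeeiuuuxgue" (len 12), cursors c1@8 c2@8 c3@11, authorship 1212.12.....
Authorship (.=original, N=cursor N): 1 2 1 2 . 1 2 . . . . .
Index 1: author = 2

Answer: cursor 2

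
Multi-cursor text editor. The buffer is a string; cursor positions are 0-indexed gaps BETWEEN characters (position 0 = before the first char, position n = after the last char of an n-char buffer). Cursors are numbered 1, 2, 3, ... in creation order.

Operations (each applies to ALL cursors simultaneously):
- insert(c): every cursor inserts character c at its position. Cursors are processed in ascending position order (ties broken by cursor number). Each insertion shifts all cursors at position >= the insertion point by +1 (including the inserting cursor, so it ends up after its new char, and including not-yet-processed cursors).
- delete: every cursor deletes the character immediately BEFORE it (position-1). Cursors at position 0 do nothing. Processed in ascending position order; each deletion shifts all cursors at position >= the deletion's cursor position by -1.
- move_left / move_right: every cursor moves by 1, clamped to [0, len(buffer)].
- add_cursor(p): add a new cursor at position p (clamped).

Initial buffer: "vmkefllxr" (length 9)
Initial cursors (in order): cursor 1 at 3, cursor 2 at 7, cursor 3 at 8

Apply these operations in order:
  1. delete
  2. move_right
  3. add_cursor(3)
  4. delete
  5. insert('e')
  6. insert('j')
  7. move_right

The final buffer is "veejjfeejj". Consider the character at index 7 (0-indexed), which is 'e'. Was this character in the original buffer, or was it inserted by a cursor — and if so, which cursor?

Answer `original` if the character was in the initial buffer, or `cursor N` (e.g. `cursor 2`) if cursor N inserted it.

Answer: cursor 3

Derivation:
After op 1 (delete): buffer="vmeflr" (len 6), cursors c1@2 c2@5 c3@5, authorship ......
After op 2 (move_right): buffer="vmeflr" (len 6), cursors c1@3 c2@6 c3@6, authorship ......
After op 3 (add_cursor(3)): buffer="vmeflr" (len 6), cursors c1@3 c4@3 c2@6 c3@6, authorship ......
After op 4 (delete): buffer="vf" (len 2), cursors c1@1 c4@1 c2@2 c3@2, authorship ..
After op 5 (insert('e')): buffer="veefee" (len 6), cursors c1@3 c4@3 c2@6 c3@6, authorship .14.23
After op 6 (insert('j')): buffer="veejjfeejj" (len 10), cursors c1@5 c4@5 c2@10 c3@10, authorship .1414.2323
After op 7 (move_right): buffer="veejjfeejj" (len 10), cursors c1@6 c4@6 c2@10 c3@10, authorship .1414.2323
Authorship (.=original, N=cursor N): . 1 4 1 4 . 2 3 2 3
Index 7: author = 3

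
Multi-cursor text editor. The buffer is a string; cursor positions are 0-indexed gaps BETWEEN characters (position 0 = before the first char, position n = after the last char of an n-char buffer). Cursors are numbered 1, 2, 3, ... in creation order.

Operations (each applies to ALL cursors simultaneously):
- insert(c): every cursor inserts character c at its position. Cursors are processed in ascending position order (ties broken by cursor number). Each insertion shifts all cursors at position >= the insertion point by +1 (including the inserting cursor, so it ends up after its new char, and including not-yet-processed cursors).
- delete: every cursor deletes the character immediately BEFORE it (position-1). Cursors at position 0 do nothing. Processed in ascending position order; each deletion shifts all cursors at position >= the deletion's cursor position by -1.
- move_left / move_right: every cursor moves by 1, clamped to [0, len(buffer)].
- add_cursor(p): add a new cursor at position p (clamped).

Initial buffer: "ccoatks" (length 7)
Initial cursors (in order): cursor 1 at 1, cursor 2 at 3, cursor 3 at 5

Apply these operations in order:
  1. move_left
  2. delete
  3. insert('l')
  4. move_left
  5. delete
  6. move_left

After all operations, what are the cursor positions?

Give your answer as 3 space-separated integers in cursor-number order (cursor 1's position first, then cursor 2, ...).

After op 1 (move_left): buffer="ccoatks" (len 7), cursors c1@0 c2@2 c3@4, authorship .......
After op 2 (delete): buffer="cotks" (len 5), cursors c1@0 c2@1 c3@2, authorship .....
After op 3 (insert('l')): buffer="lcloltks" (len 8), cursors c1@1 c2@3 c3@5, authorship 1.2.3...
After op 4 (move_left): buffer="lcloltks" (len 8), cursors c1@0 c2@2 c3@4, authorship 1.2.3...
After op 5 (delete): buffer="llltks" (len 6), cursors c1@0 c2@1 c3@2, authorship 123...
After op 6 (move_left): buffer="llltks" (len 6), cursors c1@0 c2@0 c3@1, authorship 123...

Answer: 0 0 1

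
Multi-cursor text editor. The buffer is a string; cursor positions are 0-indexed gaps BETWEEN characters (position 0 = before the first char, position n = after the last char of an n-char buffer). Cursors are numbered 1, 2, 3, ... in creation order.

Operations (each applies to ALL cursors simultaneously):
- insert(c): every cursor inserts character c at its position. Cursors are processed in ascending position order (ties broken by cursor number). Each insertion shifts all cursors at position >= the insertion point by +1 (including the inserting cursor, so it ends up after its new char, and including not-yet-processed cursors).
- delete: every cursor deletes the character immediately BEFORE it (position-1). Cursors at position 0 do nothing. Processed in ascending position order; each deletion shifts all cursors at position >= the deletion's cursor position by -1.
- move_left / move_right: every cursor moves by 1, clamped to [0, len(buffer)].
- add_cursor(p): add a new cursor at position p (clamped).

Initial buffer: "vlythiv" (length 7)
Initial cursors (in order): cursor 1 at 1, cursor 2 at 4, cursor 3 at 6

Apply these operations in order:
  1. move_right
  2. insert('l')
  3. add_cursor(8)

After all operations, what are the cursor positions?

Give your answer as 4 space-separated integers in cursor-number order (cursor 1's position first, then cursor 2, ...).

After op 1 (move_right): buffer="vlythiv" (len 7), cursors c1@2 c2@5 c3@7, authorship .......
After op 2 (insert('l')): buffer="vllythlivl" (len 10), cursors c1@3 c2@7 c3@10, authorship ..1...2..3
After op 3 (add_cursor(8)): buffer="vllythlivl" (len 10), cursors c1@3 c2@7 c4@8 c3@10, authorship ..1...2..3

Answer: 3 7 10 8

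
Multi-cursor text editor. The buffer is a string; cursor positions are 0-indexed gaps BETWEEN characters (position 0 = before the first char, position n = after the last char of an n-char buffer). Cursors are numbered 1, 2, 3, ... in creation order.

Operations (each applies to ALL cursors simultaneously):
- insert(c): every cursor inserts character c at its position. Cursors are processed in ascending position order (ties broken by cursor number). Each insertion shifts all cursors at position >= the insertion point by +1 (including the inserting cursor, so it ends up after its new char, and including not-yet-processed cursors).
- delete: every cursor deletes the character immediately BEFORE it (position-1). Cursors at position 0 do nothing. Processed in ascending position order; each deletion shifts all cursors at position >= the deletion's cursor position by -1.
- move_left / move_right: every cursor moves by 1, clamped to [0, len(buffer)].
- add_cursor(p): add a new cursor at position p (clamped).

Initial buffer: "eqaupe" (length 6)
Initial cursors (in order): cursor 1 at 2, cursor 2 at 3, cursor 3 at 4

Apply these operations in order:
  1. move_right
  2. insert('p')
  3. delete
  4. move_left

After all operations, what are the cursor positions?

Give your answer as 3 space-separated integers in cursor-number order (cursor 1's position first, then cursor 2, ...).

After op 1 (move_right): buffer="eqaupe" (len 6), cursors c1@3 c2@4 c3@5, authorship ......
After op 2 (insert('p')): buffer="eqapupppe" (len 9), cursors c1@4 c2@6 c3@8, authorship ...1.2.3.
After op 3 (delete): buffer="eqaupe" (len 6), cursors c1@3 c2@4 c3@5, authorship ......
After op 4 (move_left): buffer="eqaupe" (len 6), cursors c1@2 c2@3 c3@4, authorship ......

Answer: 2 3 4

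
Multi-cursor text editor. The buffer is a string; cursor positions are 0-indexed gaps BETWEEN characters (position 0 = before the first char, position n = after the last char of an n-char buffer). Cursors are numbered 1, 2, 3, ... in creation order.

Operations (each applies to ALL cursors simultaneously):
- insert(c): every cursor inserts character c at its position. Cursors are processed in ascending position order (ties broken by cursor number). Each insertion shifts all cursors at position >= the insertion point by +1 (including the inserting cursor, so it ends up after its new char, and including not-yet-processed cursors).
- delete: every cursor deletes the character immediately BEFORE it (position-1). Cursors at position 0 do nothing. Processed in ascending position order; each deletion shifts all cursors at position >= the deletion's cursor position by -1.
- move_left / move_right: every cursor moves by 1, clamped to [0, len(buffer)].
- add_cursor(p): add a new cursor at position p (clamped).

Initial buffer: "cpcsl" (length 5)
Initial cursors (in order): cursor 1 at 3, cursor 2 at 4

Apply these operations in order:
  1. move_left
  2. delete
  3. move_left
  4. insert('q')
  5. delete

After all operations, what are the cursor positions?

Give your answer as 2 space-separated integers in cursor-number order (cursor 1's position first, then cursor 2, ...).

Answer: 0 0

Derivation:
After op 1 (move_left): buffer="cpcsl" (len 5), cursors c1@2 c2@3, authorship .....
After op 2 (delete): buffer="csl" (len 3), cursors c1@1 c2@1, authorship ...
After op 3 (move_left): buffer="csl" (len 3), cursors c1@0 c2@0, authorship ...
After op 4 (insert('q')): buffer="qqcsl" (len 5), cursors c1@2 c2@2, authorship 12...
After op 5 (delete): buffer="csl" (len 3), cursors c1@0 c2@0, authorship ...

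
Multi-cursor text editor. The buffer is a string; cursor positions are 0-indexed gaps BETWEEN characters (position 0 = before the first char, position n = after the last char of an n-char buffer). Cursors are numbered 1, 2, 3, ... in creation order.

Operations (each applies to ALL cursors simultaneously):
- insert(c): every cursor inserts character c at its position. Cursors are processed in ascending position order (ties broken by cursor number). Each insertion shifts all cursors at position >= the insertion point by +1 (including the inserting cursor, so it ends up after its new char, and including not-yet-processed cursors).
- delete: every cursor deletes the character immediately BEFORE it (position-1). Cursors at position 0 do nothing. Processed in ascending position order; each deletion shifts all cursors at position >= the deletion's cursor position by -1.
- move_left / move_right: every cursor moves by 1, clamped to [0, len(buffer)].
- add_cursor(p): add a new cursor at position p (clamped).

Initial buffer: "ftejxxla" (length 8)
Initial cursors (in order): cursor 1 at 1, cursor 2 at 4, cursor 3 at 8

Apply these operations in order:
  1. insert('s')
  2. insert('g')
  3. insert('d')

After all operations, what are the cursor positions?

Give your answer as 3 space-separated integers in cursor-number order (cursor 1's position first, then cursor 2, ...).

Answer: 4 10 17

Derivation:
After op 1 (insert('s')): buffer="fstejsxxlas" (len 11), cursors c1@2 c2@6 c3@11, authorship .1...2....3
After op 2 (insert('g')): buffer="fsgtejsgxxlasg" (len 14), cursors c1@3 c2@8 c3@14, authorship .11...22....33
After op 3 (insert('d')): buffer="fsgdtejsgdxxlasgd" (len 17), cursors c1@4 c2@10 c3@17, authorship .111...222....333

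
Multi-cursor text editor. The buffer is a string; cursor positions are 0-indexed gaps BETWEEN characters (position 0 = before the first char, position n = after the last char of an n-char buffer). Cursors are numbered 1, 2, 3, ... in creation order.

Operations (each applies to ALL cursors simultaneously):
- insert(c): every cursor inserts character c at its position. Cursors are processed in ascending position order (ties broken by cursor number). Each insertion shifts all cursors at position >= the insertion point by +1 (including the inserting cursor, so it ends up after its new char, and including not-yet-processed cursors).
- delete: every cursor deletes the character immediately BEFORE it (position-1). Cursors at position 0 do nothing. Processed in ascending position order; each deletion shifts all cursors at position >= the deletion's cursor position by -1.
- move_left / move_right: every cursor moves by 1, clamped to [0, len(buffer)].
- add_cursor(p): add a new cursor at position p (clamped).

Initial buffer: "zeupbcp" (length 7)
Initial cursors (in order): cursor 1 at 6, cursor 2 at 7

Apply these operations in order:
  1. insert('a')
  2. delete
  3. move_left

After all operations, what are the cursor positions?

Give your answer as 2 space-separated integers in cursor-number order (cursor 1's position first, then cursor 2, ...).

Answer: 5 6

Derivation:
After op 1 (insert('a')): buffer="zeupbcapa" (len 9), cursors c1@7 c2@9, authorship ......1.2
After op 2 (delete): buffer="zeupbcp" (len 7), cursors c1@6 c2@7, authorship .......
After op 3 (move_left): buffer="zeupbcp" (len 7), cursors c1@5 c2@6, authorship .......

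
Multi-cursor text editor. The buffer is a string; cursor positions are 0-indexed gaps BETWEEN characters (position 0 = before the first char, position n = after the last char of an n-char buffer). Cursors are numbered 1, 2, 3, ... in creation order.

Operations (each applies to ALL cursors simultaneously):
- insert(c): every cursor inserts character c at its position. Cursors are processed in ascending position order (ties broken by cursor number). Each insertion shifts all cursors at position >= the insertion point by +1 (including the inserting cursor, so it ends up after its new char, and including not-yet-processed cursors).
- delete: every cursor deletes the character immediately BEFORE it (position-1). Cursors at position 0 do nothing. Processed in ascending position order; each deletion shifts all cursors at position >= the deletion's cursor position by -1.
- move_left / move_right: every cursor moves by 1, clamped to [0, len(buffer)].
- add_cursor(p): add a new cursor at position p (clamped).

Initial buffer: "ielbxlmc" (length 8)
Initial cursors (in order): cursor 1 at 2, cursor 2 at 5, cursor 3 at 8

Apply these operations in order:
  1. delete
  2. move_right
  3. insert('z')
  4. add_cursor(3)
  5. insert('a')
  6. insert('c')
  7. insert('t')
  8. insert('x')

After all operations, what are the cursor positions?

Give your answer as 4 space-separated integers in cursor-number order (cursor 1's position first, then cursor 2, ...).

Answer: 11 18 24 11

Derivation:
After op 1 (delete): buffer="ilblm" (len 5), cursors c1@1 c2@3 c3@5, authorship .....
After op 2 (move_right): buffer="ilblm" (len 5), cursors c1@2 c2@4 c3@5, authorship .....
After op 3 (insert('z')): buffer="ilzblzmz" (len 8), cursors c1@3 c2@6 c3@8, authorship ..1..2.3
After op 4 (add_cursor(3)): buffer="ilzblzmz" (len 8), cursors c1@3 c4@3 c2@6 c3@8, authorship ..1..2.3
After op 5 (insert('a')): buffer="ilzaablzamza" (len 12), cursors c1@5 c4@5 c2@9 c3@12, authorship ..114..22.33
After op 6 (insert('c')): buffer="ilzaaccblzacmzac" (len 16), cursors c1@7 c4@7 c2@12 c3@16, authorship ..11414..222.333
After op 7 (insert('t')): buffer="ilzaaccttblzactmzact" (len 20), cursors c1@9 c4@9 c2@15 c3@20, authorship ..1141414..2222.3333
After op 8 (insert('x')): buffer="ilzaaccttxxblzactxmzactx" (len 24), cursors c1@11 c4@11 c2@18 c3@24, authorship ..114141414..22222.33333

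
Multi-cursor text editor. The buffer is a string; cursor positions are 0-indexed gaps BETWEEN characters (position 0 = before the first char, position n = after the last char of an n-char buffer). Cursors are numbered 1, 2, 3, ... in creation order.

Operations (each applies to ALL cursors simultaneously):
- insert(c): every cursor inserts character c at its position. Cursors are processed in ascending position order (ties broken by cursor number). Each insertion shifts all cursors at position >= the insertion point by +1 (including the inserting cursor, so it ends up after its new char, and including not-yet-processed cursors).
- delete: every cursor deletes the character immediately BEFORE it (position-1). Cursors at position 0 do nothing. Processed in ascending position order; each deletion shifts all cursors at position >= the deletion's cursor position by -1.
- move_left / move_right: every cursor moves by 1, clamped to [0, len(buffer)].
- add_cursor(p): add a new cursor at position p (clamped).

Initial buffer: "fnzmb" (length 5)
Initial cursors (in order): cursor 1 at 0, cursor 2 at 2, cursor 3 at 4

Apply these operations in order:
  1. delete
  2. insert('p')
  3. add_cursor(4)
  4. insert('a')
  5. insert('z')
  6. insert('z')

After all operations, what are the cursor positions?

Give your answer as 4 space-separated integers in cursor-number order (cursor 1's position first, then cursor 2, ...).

Answer: 4 9 17 13

Derivation:
After op 1 (delete): buffer="fzb" (len 3), cursors c1@0 c2@1 c3@2, authorship ...
After op 2 (insert('p')): buffer="pfpzpb" (len 6), cursors c1@1 c2@3 c3@5, authorship 1.2.3.
After op 3 (add_cursor(4)): buffer="pfpzpb" (len 6), cursors c1@1 c2@3 c4@4 c3@5, authorship 1.2.3.
After op 4 (insert('a')): buffer="pafpazapab" (len 10), cursors c1@2 c2@5 c4@7 c3@9, authorship 11.22.433.
After op 5 (insert('z')): buffer="pazfpazzazpazb" (len 14), cursors c1@3 c2@7 c4@10 c3@13, authorship 111.222.44333.
After op 6 (insert('z')): buffer="pazzfpazzzazzpazzb" (len 18), cursors c1@4 c2@9 c4@13 c3@17, authorship 1111.2222.4443333.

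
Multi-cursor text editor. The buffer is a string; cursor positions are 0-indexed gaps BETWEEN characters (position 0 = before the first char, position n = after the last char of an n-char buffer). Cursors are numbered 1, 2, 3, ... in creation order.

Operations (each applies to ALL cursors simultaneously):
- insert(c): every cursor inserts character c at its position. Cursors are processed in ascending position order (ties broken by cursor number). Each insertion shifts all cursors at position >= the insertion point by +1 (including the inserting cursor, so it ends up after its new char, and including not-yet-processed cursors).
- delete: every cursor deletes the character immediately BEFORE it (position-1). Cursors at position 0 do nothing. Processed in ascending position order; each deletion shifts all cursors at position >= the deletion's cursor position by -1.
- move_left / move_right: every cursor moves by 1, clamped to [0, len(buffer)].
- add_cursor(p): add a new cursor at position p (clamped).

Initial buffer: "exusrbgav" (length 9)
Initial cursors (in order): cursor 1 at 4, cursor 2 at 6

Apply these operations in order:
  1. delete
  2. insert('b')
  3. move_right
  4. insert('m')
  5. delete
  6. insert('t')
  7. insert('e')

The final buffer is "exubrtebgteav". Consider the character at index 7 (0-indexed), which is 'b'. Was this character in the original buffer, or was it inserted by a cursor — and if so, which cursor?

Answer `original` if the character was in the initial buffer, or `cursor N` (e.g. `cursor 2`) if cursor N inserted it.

After op 1 (delete): buffer="exurgav" (len 7), cursors c1@3 c2@4, authorship .......
After op 2 (insert('b')): buffer="exubrbgav" (len 9), cursors c1@4 c2@6, authorship ...1.2...
After op 3 (move_right): buffer="exubrbgav" (len 9), cursors c1@5 c2@7, authorship ...1.2...
After op 4 (insert('m')): buffer="exubrmbgmav" (len 11), cursors c1@6 c2@9, authorship ...1.12.2..
After op 5 (delete): buffer="exubrbgav" (len 9), cursors c1@5 c2@7, authorship ...1.2...
After op 6 (insert('t')): buffer="exubrtbgtav" (len 11), cursors c1@6 c2@9, authorship ...1.12.2..
After op 7 (insert('e')): buffer="exubrtebgteav" (len 13), cursors c1@7 c2@11, authorship ...1.112.22..
Authorship (.=original, N=cursor N): . . . 1 . 1 1 2 . 2 2 . .
Index 7: author = 2

Answer: cursor 2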